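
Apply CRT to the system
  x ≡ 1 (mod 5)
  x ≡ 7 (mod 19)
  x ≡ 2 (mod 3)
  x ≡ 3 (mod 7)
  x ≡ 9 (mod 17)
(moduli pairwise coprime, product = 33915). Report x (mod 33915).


Product of moduli M = 5 · 19 · 3 · 7 · 17 = 33915.
Merge one congruence at a time:
  Start: x ≡ 1 (mod 5).
  Combine with x ≡ 7 (mod 19); new modulus lcm = 95.
    Write x = 1 + 5·t and substitute into x ≡ 7 (mod 19): 5·t ≡ 7 − 1 = 6 (mod 19).
    The inverse of 5 mod 19 is 4 (since 5·4 = 20 = 1·19 + 1), so t ≡ 4·6 = 24 ≡ 5 (mod 19).
    Then x = 1 + 5·5 = 26, valid modulo lcm(5, 19) = 95: x ≡ 26 (mod 95).
  Combine with x ≡ 2 (mod 3); new modulus lcm = 285.
    Write x = 26 + 95·t and substitute into x ≡ 2 (mod 3): 95·t ≡ 2 − 26 = -24 (mod 3).
    Reduce coefficients mod 3: 2·t ≡ 0 (mod 3).
    The inverse of 2 mod 3 is 2 (since 2·2 = 4 = 1·3 + 1), so t ≡ 2·0 = 0 ≡ 0 (mod 3).
    Then x = 26 + 95·0 = 26, valid modulo lcm(95, 3) = 285: x ≡ 26 (mod 285).
  Combine with x ≡ 3 (mod 7); new modulus lcm = 1995.
    Write x = 26 + 285·t and substitute into x ≡ 3 (mod 7): 285·t ≡ 3 − 26 = -23 (mod 7).
    Reduce coefficients mod 7: 5·t ≡ 5 (mod 7).
    The inverse of 5 mod 7 is 3 (since 5·3 = 15 = 2·7 + 1), so t ≡ 3·5 = 15 ≡ 1 (mod 7).
    Then x = 26 + 285·1 = 311, valid modulo lcm(285, 7) = 1995: x ≡ 311 (mod 1995).
  Combine with x ≡ 9 (mod 17); new modulus lcm = 33915.
    Write x = 311 + 1995·t and substitute into x ≡ 9 (mod 17): 1995·t ≡ 9 − 311 = -302 (mod 17).
    Reduce coefficients mod 17: 6·t ≡ 4 (mod 17).
    The inverse of 6 mod 17 is 3 (since 6·3 = 18 = 1·17 + 1), so t ≡ 3·4 = 12 ≡ 12 (mod 17).
    Then x = 311 + 1995·12 = 24251, valid modulo lcm(1995, 17) = 33915: x ≡ 24251 (mod 33915).
Verify against each original: 24251 mod 5 = 1, 24251 mod 19 = 7, 24251 mod 3 = 2, 24251 mod 7 = 3, 24251 mod 17 = 9.

x ≡ 24251 (mod 33915).


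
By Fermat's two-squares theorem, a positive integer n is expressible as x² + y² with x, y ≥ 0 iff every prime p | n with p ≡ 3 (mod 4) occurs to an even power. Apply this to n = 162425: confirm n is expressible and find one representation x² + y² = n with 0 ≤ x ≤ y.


Step 1: Factor n = 162425 = 5^2 · 73 · 89.
Step 2: Check the mod-4 condition on each prime factor: 5 ≡ 1 (mod 4), exponent 2; 73 ≡ 1 (mod 4), exponent 1; 89 ≡ 1 (mod 4), exponent 1.
All primes ≡ 3 (mod 4) appear to even exponent (or don't appear), so by the two-squares theorem n IS expressible as a sum of two squares.
Step 3: Build a representation. Group n = k² · m with k = 5 and m = 73 · 89 = 6497 (a product of primes ≡ 1 (mod 4)); a representation of m scales to one of n via (k·x)² + (k·y)² = k²(x² + y²). Each prime p ≡ 1 (mod 4) is itself a sum of two squares; find a² by testing p − a² for a perfect square:
  73: 73 − 1² = 72, 73 − 2² = 69, 73 − 3² = 64 = 8² ⇒ 73 = 3² + 8².
  89: 89 − 1² = 88, 89 − 2² = 85, 89 − 3² = 80, 89 − 4² = 73, 89 − 5² = 64 = 8² ⇒ 89 = 5² + 8².
  Combine using the Brahmagupta–Fibonacci identity (a² + b²)(c² + d²) = (ac − bd)² + (ad + bc)² = (ac + bd)² + (ad − bc)²:
  73 · 89 = 6497: from (3² + 8²)(5² + 8²), take (3·5 − 8·8, 3·8 + 8·5) = (15 − 64, 24 + 40) = (-49, 64); dropping signs (only squares matter) gives (49, 64); check 49² + 64² = 2401 + 4096 = 6497 ✓.
  Scale by k = 5: (5·49, 5·64) = (245, 320).
Step 4: Order so x ≤ y and verify: 245² + 320² = 60025 + 102400 = 162425 = n. ✓

n = 162425 = 245² + 320² (one valid representation with x ≤ y).


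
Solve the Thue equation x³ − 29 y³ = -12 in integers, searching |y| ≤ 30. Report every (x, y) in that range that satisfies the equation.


The equation is x³ - 29y³ = -12. For fixed y, x³ = 29·y³ − 12, so a solution requires the RHS to be a perfect cube.
Strategy: iterate y from -30 to 30, compute RHS = 29·y³ − 12, and check whether it is a (positive or negative) perfect cube.
Check small values of y:
  y = 0: RHS = -12 is not a perfect cube.
  y = 1: RHS = 17 is not a perfect cube.
  y = -1: RHS = -41 is not a perfect cube.
  y = 2: RHS = 220 is not a perfect cube.
  y = -2: RHS = -244 is not a perfect cube.
  y = 3: RHS = 771 is not a perfect cube.
  y = -3: RHS = -795 is not a perfect cube.
Continuing the search up to |y| = 30 finds no solutions either.
No (x, y) in the scanned range satisfies the equation.

No integer solutions with |y| ≤ 30.


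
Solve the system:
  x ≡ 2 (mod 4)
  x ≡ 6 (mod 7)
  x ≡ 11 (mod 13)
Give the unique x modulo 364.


Moduli 4, 7, 13 are pairwise coprime; by CRT there is a unique solution modulo M = 4 · 7 · 13 = 364.
Solve pairwise, accumulating the modulus:
  Start with x ≡ 2 (mod 4).
  Combine with x ≡ 6 (mod 7): since gcd(4, 7) = 1, we get a unique residue mod 28.
    Write x = 2 + 4·t and substitute into x ≡ 6 (mod 7): 4·t ≡ 6 − 2 = 4 (mod 7).
    The inverse of 4 mod 7 is 2 (since 4·2 = 8 = 1·7 + 1), so t ≡ 2·4 = 8 ≡ 1 (mod 7).
    Then x = 2 + 4·1 = 6, valid modulo lcm(4, 7) = 28: x ≡ 6 (mod 28).
  Combine with x ≡ 11 (mod 13): since gcd(28, 13) = 1, we get a unique residue mod 364.
    Write x = 6 + 28·t and substitute into x ≡ 11 (mod 13): 28·t ≡ 11 − 6 = 5 (mod 13).
    Reduce coefficients mod 13: 2·t ≡ 5 (mod 13).
    The inverse of 2 mod 13 is 7 (since 2·7 = 14 = 1·13 + 1), so t ≡ 7·5 = 35 ≡ 9 (mod 13).
    Then x = 6 + 28·9 = 258, valid modulo lcm(28, 13) = 364: x ≡ 258 (mod 364).
Verify: 258 mod 4 = 2 ✓, 258 mod 7 = 6 ✓, 258 mod 13 = 11 ✓.

x ≡ 258 (mod 364).


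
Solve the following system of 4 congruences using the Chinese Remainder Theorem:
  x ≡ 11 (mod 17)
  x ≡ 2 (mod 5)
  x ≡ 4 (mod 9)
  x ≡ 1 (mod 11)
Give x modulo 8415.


Product of moduli M = 17 · 5 · 9 · 11 = 8415.
Merge one congruence at a time:
  Start: x ≡ 11 (mod 17).
  Combine with x ≡ 2 (mod 5); new modulus lcm = 85.
    Write x = 11 + 17·t and substitute into x ≡ 2 (mod 5): 17·t ≡ 2 − 11 = -9 (mod 5).
    Reduce coefficients mod 5: 2·t ≡ 1 (mod 5).
    The inverse of 2 mod 5 is 3 (since 2·3 = 6 = 1·5 + 1), so t ≡ 3·1 = 3 ≡ 3 (mod 5).
    Then x = 11 + 17·3 = 62, valid modulo lcm(17, 5) = 85: x ≡ 62 (mod 85).
  Combine with x ≡ 4 (mod 9); new modulus lcm = 765.
    Write x = 62 + 85·t and substitute into x ≡ 4 (mod 9): 85·t ≡ 4 − 62 = -58 (mod 9).
    Reduce coefficients mod 9: 4·t ≡ 5 (mod 9).
    The inverse of 4 mod 9 is 7 (since 4·7 = 28 = 3·9 + 1), so t ≡ 7·5 = 35 ≡ 8 (mod 9).
    Then x = 62 + 85·8 = 742, valid modulo lcm(85, 9) = 765: x ≡ 742 (mod 765).
  Combine with x ≡ 1 (mod 11); new modulus lcm = 8415.
    Write x = 742 + 765·t and substitute into x ≡ 1 (mod 11): 765·t ≡ 1 − 742 = -741 (mod 11).
    Reduce coefficients mod 11: 6·t ≡ 7 (mod 11).
    The inverse of 6 mod 11 is 2 (since 6·2 = 12 = 1·11 + 1), so t ≡ 2·7 = 14 ≡ 3 (mod 11).
    Then x = 742 + 765·3 = 3037, valid modulo lcm(765, 11) = 8415: x ≡ 3037 (mod 8415).
Verify against each original: 3037 mod 17 = 11, 3037 mod 5 = 2, 3037 mod 9 = 4, 3037 mod 11 = 1.

x ≡ 3037 (mod 8415).


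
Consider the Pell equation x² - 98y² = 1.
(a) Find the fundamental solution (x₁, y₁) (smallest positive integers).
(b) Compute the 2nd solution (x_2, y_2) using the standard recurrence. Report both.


Step 1: Find the fundamental solution (x₁, y₁) of x² - 98y² = 1.
  Expand √98 as a continued fraction. a₀ = ⌊√98⌋ = 9; iterate m_{k+1} = d_k·a_k − m_k, d_{k+1} = (98 − m_{k+1}²)/d_k, a_{k+1} = ⌊(a₀ + m_{k+1})/d_{k+1}⌋ (starting m₀ = 0, d₀ = 1), with convergents p_k = a_k·p_{k-1} + p_{k-2}, q_k = a_k·q_{k-1} + q_{k-2} (p₋₁ = 1, q₋₁ = 0):
  k = 0: a₀ = 9; p₀/q₀ = 9/1; p₀² − 98·q₀² = 81 − 98 = -17.
  k = 1: m = 9, d = 17, a = ⌊(9 + 9)/17⌋ = 1; p/q = (1·9 + 1)/(1·1 + 0) = 10/1; p² − 98·q² = 100 − 98 = 2.
  k = 2: m = 8, d = 2, a = ⌊(9 + 8)/2⌋ = 8; p/q = (8·10 + 9)/(8·1 + 1) = 89/9; p² − 98·q² = 7921 − 7938 = -17.
  k = 3: m = 8, d = 17, a = ⌊(9 + 8)/17⌋ = 1; p/q = (1·89 + 10)/(1·9 + 1) = 99/10; p² − 98·q² = 9801 − 9800 = 1.
  The first convergent with p² − 98·q² = 1 gives the fundamental solution (x₁, y₁) = (99, 10).
Step 2: Apply the recurrence (x_{n+1}, y_{n+1}) = (x₁x_n + 98y₁y_n, x₁y_n + y₁x_n) repeatedly.
  From (x_1, y_1) = (99, 10): x_2 = 99·99 + 98·10·10 = 19601; y_2 = 99·10 + 10·99 = 1980.
Step 3: Verify x_2² - 98·y_2² = 384199201 - 384199200 = 1 (should be 1). ✓

(x_1, y_1) = (99, 10); (x_2, y_2) = (19601, 1980).


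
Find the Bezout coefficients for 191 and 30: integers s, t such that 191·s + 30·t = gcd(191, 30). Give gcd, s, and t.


Euclidean algorithm on (191, 30) — divide until remainder is 0:
  191 = 6 · 30 + 11
  30 = 2 · 11 + 8
  11 = 1 · 8 + 3
  8 = 2 · 3 + 2
  3 = 1 · 2 + 1
  2 = 2 · 1 + 0
gcd(191, 30) = 1.
Track Bezout coefficients alongside the remainders: start with r₀ = 191 = a·1 + b·0 (s = 1, t = 0) and r₁ = 30 = a·0 + b·1 (s = 0, t = 1); each new remainder r_{k+1} = r_{k-1} − q_k·r_k inherits s_{k+1} = s_{k-1} − q_k·s_k, t_{k+1} = t_{k-1} − q_k·t_k, so r_k = a·s_k + b·t_k at every step:
  q = 6: r = 11, s = 1 − 6·0 = 1, t = 0 − 6·1 = -6  (check: 191·1 + 30·(-6) = 11)
  q = 2: r = 8, s = 0 − 2·1 = -2, t = 1 − 2·(-6) = 13  (check: 191·(-2) + 30·13 = 8)
  q = 1: r = 3, s = 1 − 1·(-2) = 3, t = -6 − 1·13 = -19  (check: 191·3 + 30·(-19) = 3)
  q = 2: r = 2, s = -2 − 2·3 = -8, t = 13 − 2·(-19) = 51  (check: 191·(-8) + 30·51 = 2)
  q = 1: r = 1, s = 3 − 1·(-8) = 11, t = -19 − 1·51 = -70  (check: 191·11 + 30·(-70) = 1)
The row with r = 1 (the gcd) gives the Bezout coefficients s = 11, t = -70.
Result: 191 · (11) + 30 · (-70) = 1.

gcd(191, 30) = 1; s = 11, t = -70 (check: 191·11 + 30·(-70) = 1).


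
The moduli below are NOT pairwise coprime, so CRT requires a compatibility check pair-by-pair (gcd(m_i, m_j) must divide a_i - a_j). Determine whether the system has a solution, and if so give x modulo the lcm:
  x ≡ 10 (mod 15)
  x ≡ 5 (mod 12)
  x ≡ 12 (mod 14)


Moduli 15, 12, 14 are not pairwise coprime, so CRT works modulo lcm(m_i) when all pairwise compatibility conditions hold.
Pairwise compatibility: gcd(m_i, m_j) must divide a_i - a_j for every pair.
Merge one congruence at a time:
  Start: x ≡ 10 (mod 15).
  Combine with x ≡ 5 (mod 12): gcd(15, 12) = 3, and 5 - 10 = -5 is NOT divisible by 3.
    ⇒ system is inconsistent (no integer solution).

No solution (the system is inconsistent).


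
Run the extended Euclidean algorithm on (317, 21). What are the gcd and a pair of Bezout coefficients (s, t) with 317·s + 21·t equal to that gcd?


Euclidean algorithm on (317, 21) — divide until remainder is 0:
  317 = 15 · 21 + 2
  21 = 10 · 2 + 1
  2 = 2 · 1 + 0
gcd(317, 21) = 1.
Track Bezout coefficients alongside the remainders: start with r₀ = 317 = a·1 + b·0 (s = 1, t = 0) and r₁ = 21 = a·0 + b·1 (s = 0, t = 1); each new remainder r_{k+1} = r_{k-1} − q_k·r_k inherits s_{k+1} = s_{k-1} − q_k·s_k, t_{k+1} = t_{k-1} − q_k·t_k, so r_k = a·s_k + b·t_k at every step:
  q = 15: r = 2, s = 1 − 15·0 = 1, t = 0 − 15·1 = -15  (check: 317·1 + 21·(-15) = 2)
  q = 10: r = 1, s = 0 − 10·1 = -10, t = 1 − 10·(-15) = 151  (check: 317·(-10) + 21·151 = 1)
The row with r = 1 (the gcd) gives the Bezout coefficients s = -10, t = 151.
Result: 317 · (-10) + 21 · (151) = 1.

gcd(317, 21) = 1; s = -10, t = 151 (check: 317·(-10) + 21·151 = 1).


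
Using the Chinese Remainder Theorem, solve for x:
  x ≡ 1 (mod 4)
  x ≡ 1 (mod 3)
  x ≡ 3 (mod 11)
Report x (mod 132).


Moduli 4, 3, 11 are pairwise coprime; by CRT there is a unique solution modulo M = 4 · 3 · 11 = 132.
Solve pairwise, accumulating the modulus:
  Start with x ≡ 1 (mod 4).
  Combine with x ≡ 1 (mod 3): since gcd(4, 3) = 1, we get a unique residue mod 12.
    Write x = 1 + 4·t and substitute into x ≡ 1 (mod 3): 4·t ≡ 1 − 1 = 0 (mod 3).
    Reduce coefficients mod 3: 1·t ≡ 0 (mod 3).
    So t ≡ 0 (mod 3).
    Then x = 1 + 4·0 = 1, valid modulo lcm(4, 3) = 12: x ≡ 1 (mod 12).
  Combine with x ≡ 3 (mod 11): since gcd(12, 11) = 1, we get a unique residue mod 132.
    Write x = 1 + 12·t and substitute into x ≡ 3 (mod 11): 12·t ≡ 3 − 1 = 2 (mod 11).
    Reduce coefficients mod 11: 1·t ≡ 2 (mod 11).
    So t ≡ 2 (mod 11).
    Then x = 1 + 12·2 = 25, valid modulo lcm(12, 11) = 132: x ≡ 25 (mod 132).
Verify: 25 mod 4 = 1 ✓, 25 mod 3 = 1 ✓, 25 mod 11 = 3 ✓.

x ≡ 25 (mod 132).


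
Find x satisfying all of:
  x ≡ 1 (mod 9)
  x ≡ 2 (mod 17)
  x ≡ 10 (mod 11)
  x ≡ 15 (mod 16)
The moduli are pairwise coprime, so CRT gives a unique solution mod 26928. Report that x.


Product of moduli M = 9 · 17 · 11 · 16 = 26928.
Merge one congruence at a time:
  Start: x ≡ 1 (mod 9).
  Combine with x ≡ 2 (mod 17); new modulus lcm = 153.
    Write x = 1 + 9·t and substitute into x ≡ 2 (mod 17): 9·t ≡ 2 − 1 = 1 (mod 17).
    The inverse of 9 mod 17 is 2 (since 9·2 = 18 = 1·17 + 1), so t ≡ 2·1 = 2 ≡ 2 (mod 17).
    Then x = 1 + 9·2 = 19, valid modulo lcm(9, 17) = 153: x ≡ 19 (mod 153).
  Combine with x ≡ 10 (mod 11); new modulus lcm = 1683.
    Write x = 19 + 153·t and substitute into x ≡ 10 (mod 11): 153·t ≡ 10 − 19 = -9 (mod 11).
    Reduce coefficients mod 11: 10·t ≡ 2 (mod 11).
    The inverse of 10 mod 11 is 10 (since 10·10 = 100 = 9·11 + 1), so t ≡ 10·2 = 20 ≡ 9 (mod 11).
    Then x = 19 + 153·9 = 1396, valid modulo lcm(153, 11) = 1683: x ≡ 1396 (mod 1683).
  Combine with x ≡ 15 (mod 16); new modulus lcm = 26928.
    Write x = 1396 + 1683·t and substitute into x ≡ 15 (mod 16): 1683·t ≡ 15 − 1396 = -1381 (mod 16).
    Reduce coefficients mod 16: 3·t ≡ 11 (mod 16).
    The inverse of 3 mod 16 is 11 (since 3·11 = 33 = 2·16 + 1), so t ≡ 11·11 = 121 ≡ 9 (mod 16).
    Then x = 1396 + 1683·9 = 16543, valid modulo lcm(1683, 16) = 26928: x ≡ 16543 (mod 26928).
Verify against each original: 16543 mod 9 = 1, 16543 mod 17 = 2, 16543 mod 11 = 10, 16543 mod 16 = 15.

x ≡ 16543 (mod 26928).


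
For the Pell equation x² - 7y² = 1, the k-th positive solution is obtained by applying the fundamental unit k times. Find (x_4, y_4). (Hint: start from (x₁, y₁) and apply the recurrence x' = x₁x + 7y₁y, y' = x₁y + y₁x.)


Step 1: Find the fundamental solution (x₁, y₁) of x² - 7y² = 1.
  Expand √7 as a continued fraction. a₀ = ⌊√7⌋ = 2; iterate m_{k+1} = d_k·a_k − m_k, d_{k+1} = (7 − m_{k+1}²)/d_k, a_{k+1} = ⌊(a₀ + m_{k+1})/d_{k+1}⌋ (starting m₀ = 0, d₀ = 1), with convergents p_k = a_k·p_{k-1} + p_{k-2}, q_k = a_k·q_{k-1} + q_{k-2} (p₋₁ = 1, q₋₁ = 0):
  k = 0: a₀ = 2; p₀/q₀ = 2/1; p₀² − 7·q₀² = 4 − 7 = -3.
  k = 1: m = 2, d = 3, a = ⌊(2 + 2)/3⌋ = 1; p/q = (1·2 + 1)/(1·1 + 0) = 3/1; p² − 7·q² = 9 − 7 = 2.
  k = 2: m = 1, d = 2, a = ⌊(2 + 1)/2⌋ = 1; p/q = (1·3 + 2)/(1·1 + 1) = 5/2; p² − 7·q² = 25 − 28 = -3.
  k = 3: m = 1, d = 3, a = ⌊(2 + 1)/3⌋ = 1; p/q = (1·5 + 3)/(1·2 + 1) = 8/3; p² − 7·q² = 64 − 63 = 1.
  The first convergent with p² − 7·q² = 1 gives the fundamental solution (x₁, y₁) = (8, 3).
Step 2: Apply the recurrence (x_{n+1}, y_{n+1}) = (x₁x_n + 7y₁y_n, x₁y_n + y₁x_n) repeatedly.
  From (x_1, y_1) = (8, 3): x_2 = 8·8 + 7·3·3 = 127; y_2 = 8·3 + 3·8 = 48.
  From (x_2, y_2) = (127, 48): x_3 = 8·127 + 7·3·48 = 2024; y_3 = 8·48 + 3·127 = 765.
  From (x_3, y_3) = (2024, 765): x_4 = 8·2024 + 7·3·765 = 32257; y_4 = 8·765 + 3·2024 = 12192.
Step 3: Verify x_4² - 7·y_4² = 1040514049 - 1040514048 = 1 (should be 1). ✓

(x_1, y_1) = (8, 3); (x_4, y_4) = (32257, 12192).


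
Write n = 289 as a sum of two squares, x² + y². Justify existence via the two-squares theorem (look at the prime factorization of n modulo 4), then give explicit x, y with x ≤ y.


Step 1: Factor n = 289 = 17^2.
Step 2: Check the mod-4 condition on each prime factor: 17 ≡ 1 (mod 4), exponent 2.
All primes ≡ 3 (mod 4) appear to even exponent (or don't appear), so by the two-squares theorem n IS expressible as a sum of two squares.
Step 3: Build a representation. Here n = 17 · 17 is a product of primes ≡ 1 (mod 4). Each prime p ≡ 1 (mod 4) is itself a sum of two squares; find a² by testing p − a² for a perfect square:
  17: 17 − 1² = 16 = 4² ⇒ 17 = 1² + 4².
  Combine using the Brahmagupta–Fibonacci identity (a² + b²)(c² + d²) = (ac − bd)² + (ad + bc)² = (ac + bd)² + (ad − bc)²:
  17 · 17 = 289: from (1² + 4²)(1² + 4²), take (1·1 − 4·4, 1·4 + 4·1) = (1 − 16, 4 + 4) = (-15, 8); dropping signs (only squares matter) gives (15, 8); check 15² + 8² = 225 + 64 = 289 ✓.
Step 4: Order so x ≤ y and verify: 8² + 15² = 64 + 225 = 289 = n. ✓

n = 289 = 8² + 15² (one valid representation with x ≤ y).


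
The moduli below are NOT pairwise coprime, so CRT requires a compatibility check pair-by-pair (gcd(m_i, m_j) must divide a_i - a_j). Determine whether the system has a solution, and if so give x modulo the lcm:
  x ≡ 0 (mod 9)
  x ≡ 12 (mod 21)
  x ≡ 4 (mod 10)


Moduli 9, 21, 10 are not pairwise coprime, so CRT works modulo lcm(m_i) when all pairwise compatibility conditions hold.
Pairwise compatibility: gcd(m_i, m_j) must divide a_i - a_j for every pair.
Merge one congruence at a time:
  Start: x ≡ 0 (mod 9).
  Combine with x ≡ 12 (mod 21): gcd(9, 21) = 3; 12 - 0 = 12, which IS divisible by 3, so compatible.
    Write x = 0 + 9·t and substitute into x ≡ 12 (mod 21): 9·t ≡ 12 − 0 = 12 (mod 21).
    Divide the congruence (and modulus) by g = 3: 3·t ≡ 4 (mod 7).
    The inverse of 3 mod 7 is 5 (since 3·5 = 15 = 2·7 + 1), so t ≡ 5·4 = 20 ≡ 6 (mod 7).
    Then x = 0 + 9·6 = 54, valid modulo lcm(9, 21) = 63: x ≡ 54 (mod 63).
  Combine with x ≡ 4 (mod 10): gcd(63, 10) = 1; 4 - 54 = -50, which IS divisible by 1, so compatible.
    Write x = 54 + 63·t and substitute into x ≡ 4 (mod 10): 63·t ≡ 4 − 54 = -50 (mod 10).
    Reduce coefficients mod 10: 3·t ≡ 0 (mod 10).
    The inverse of 3 mod 10 is 7 (since 3·7 = 21 = 2·10 + 1), so t ≡ 7·0 = 0 ≡ 0 (mod 10).
    Then x = 54 + 63·0 = 54, valid modulo lcm(63, 10) = 630: x ≡ 54 (mod 630).
Verify: 54 mod 9 = 0, 54 mod 21 = 12, 54 mod 10 = 4.

x ≡ 54 (mod 630).


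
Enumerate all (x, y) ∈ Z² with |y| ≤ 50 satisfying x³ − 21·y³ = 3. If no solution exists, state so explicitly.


The equation is x³ - 21y³ = 3. For fixed y, x³ = 21·y³ + 3, so a solution requires the RHS to be a perfect cube.
Strategy: iterate y from -50 to 50, compute RHS = 21·y³ + 3, and check whether it is a (positive or negative) perfect cube.
Check small values of y:
  y = 0: RHS = 3 is not a perfect cube.
  y = 1: RHS = 24 is not a perfect cube.
  y = -1: RHS = -18 is not a perfect cube.
  y = 2: RHS = 171 is not a perfect cube.
  y = -2: RHS = -165 is not a perfect cube.
  y = 3: RHS = 570 is not a perfect cube.
  y = -3: RHS = -564 is not a perfect cube.
Continuing the search up to |y| = 50 finds no solutions either.
No (x, y) in the scanned range satisfies the equation.

No integer solutions with |y| ≤ 50.


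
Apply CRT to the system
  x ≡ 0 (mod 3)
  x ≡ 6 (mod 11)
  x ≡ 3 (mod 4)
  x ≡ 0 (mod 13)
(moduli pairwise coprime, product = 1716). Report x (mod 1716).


Product of moduli M = 3 · 11 · 4 · 13 = 1716.
Merge one congruence at a time:
  Start: x ≡ 0 (mod 3).
  Combine with x ≡ 6 (mod 11); new modulus lcm = 33.
    Write x = 0 + 3·t and substitute into x ≡ 6 (mod 11): 3·t ≡ 6 − 0 = 6 (mod 11).
    The inverse of 3 mod 11 is 4 (since 3·4 = 12 = 1·11 + 1), so t ≡ 4·6 = 24 ≡ 2 (mod 11).
    Then x = 0 + 3·2 = 6, valid modulo lcm(3, 11) = 33: x ≡ 6 (mod 33).
  Combine with x ≡ 3 (mod 4); new modulus lcm = 132.
    Write x = 6 + 33·t and substitute into x ≡ 3 (mod 4): 33·t ≡ 3 − 6 = -3 (mod 4).
    Reduce coefficients mod 4: 1·t ≡ 1 (mod 4).
    So t ≡ 1 (mod 4).
    Then x = 6 + 33·1 = 39, valid modulo lcm(33, 4) = 132: x ≡ 39 (mod 132).
  Combine with x ≡ 0 (mod 13); new modulus lcm = 1716.
    Write x = 39 + 132·t and substitute into x ≡ 0 (mod 13): 132·t ≡ 0 − 39 = -39 (mod 13).
    Reduce coefficients mod 13: 2·t ≡ 0 (mod 13).
    The inverse of 2 mod 13 is 7 (since 2·7 = 14 = 1·13 + 1), so t ≡ 7·0 = 0 ≡ 0 (mod 13).
    Then x = 39 + 132·0 = 39, valid modulo lcm(132, 13) = 1716: x ≡ 39 (mod 1716).
Verify against each original: 39 mod 3 = 0, 39 mod 11 = 6, 39 mod 4 = 3, 39 mod 13 = 0.

x ≡ 39 (mod 1716).


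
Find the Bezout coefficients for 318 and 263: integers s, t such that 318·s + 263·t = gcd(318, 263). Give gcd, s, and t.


Euclidean algorithm on (318, 263) — divide until remainder is 0:
  318 = 1 · 263 + 55
  263 = 4 · 55 + 43
  55 = 1 · 43 + 12
  43 = 3 · 12 + 7
  12 = 1 · 7 + 5
  7 = 1 · 5 + 2
  5 = 2 · 2 + 1
  2 = 2 · 1 + 0
gcd(318, 263) = 1.
Track Bezout coefficients alongside the remainders: start with r₀ = 318 = a·1 + b·0 (s = 1, t = 0) and r₁ = 263 = a·0 + b·1 (s = 0, t = 1); each new remainder r_{k+1} = r_{k-1} − q_k·r_k inherits s_{k+1} = s_{k-1} − q_k·s_k, t_{k+1} = t_{k-1} − q_k·t_k, so r_k = a·s_k + b·t_k at every step:
  q = 1: r = 55, s = 1 − 1·0 = 1, t = 0 − 1·1 = -1  (check: 318·1 + 263·(-1) = 55)
  q = 4: r = 43, s = 0 − 4·1 = -4, t = 1 − 4·(-1) = 5  (check: 318·(-4) + 263·5 = 43)
  q = 1: r = 12, s = 1 − 1·(-4) = 5, t = -1 − 1·5 = -6  (check: 318·5 + 263·(-6) = 12)
  q = 3: r = 7, s = -4 − 3·5 = -19, t = 5 − 3·(-6) = 23  (check: 318·(-19) + 263·23 = 7)
  q = 1: r = 5, s = 5 − 1·(-19) = 24, t = -6 − 1·23 = -29  (check: 318·24 + 263·(-29) = 5)
  q = 1: r = 2, s = -19 − 1·24 = -43, t = 23 − 1·(-29) = 52  (check: 318·(-43) + 263·52 = 2)
  q = 2: r = 1, s = 24 − 2·(-43) = 110, t = -29 − 2·52 = -133  (check: 318·110 + 263·(-133) = 1)
The row with r = 1 (the gcd) gives the Bezout coefficients s = 110, t = -133.
Result: 318 · (110) + 263 · (-133) = 1.

gcd(318, 263) = 1; s = 110, t = -133 (check: 318·110 + 263·(-133) = 1).


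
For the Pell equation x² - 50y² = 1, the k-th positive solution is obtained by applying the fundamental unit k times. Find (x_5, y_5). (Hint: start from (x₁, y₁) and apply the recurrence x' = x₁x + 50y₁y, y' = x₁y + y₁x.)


Step 1: Find the fundamental solution (x₁, y₁) of x² - 50y² = 1.
  Expand √50 as a continued fraction. a₀ = ⌊√50⌋ = 7; iterate m_{k+1} = d_k·a_k − m_k, d_{k+1} = (50 − m_{k+1}²)/d_k, a_{k+1} = ⌊(a₀ + m_{k+1})/d_{k+1}⌋ (starting m₀ = 0, d₀ = 1), with convergents p_k = a_k·p_{k-1} + p_{k-2}, q_k = a_k·q_{k-1} + q_{k-2} (p₋₁ = 1, q₋₁ = 0):
  k = 0: a₀ = 7; p₀/q₀ = 7/1; p₀² − 50·q₀² = 49 − 50 = -1.
  k = 1: m = 7, d = 1, a = ⌊(7 + 7)/1⌋ = 14; p/q = (14·7 + 1)/(14·1 + 0) = 99/14; p² − 50·q² = 9801 − 9800 = 1.
  The first convergent with p² − 50·q² = 1 gives the fundamental solution (x₁, y₁) = (99, 14).
Step 2: Apply the recurrence (x_{n+1}, y_{n+1}) = (x₁x_n + 50y₁y_n, x₁y_n + y₁x_n) repeatedly.
  From (x_1, y_1) = (99, 14): x_2 = 99·99 + 50·14·14 = 19601; y_2 = 99·14 + 14·99 = 2772.
  From (x_2, y_2) = (19601, 2772): x_3 = 99·19601 + 50·14·2772 = 3880899; y_3 = 99·2772 + 14·19601 = 548842.
  From (x_3, y_3) = (3880899, 548842): x_4 = 99·3880899 + 50·14·548842 = 768398401; y_4 = 99·548842 + 14·3880899 = 108667944.
  From (x_4, y_4) = (768398401, 108667944): x_5 = 99·768398401 + 50·14·108667944 = 152139002499; y_5 = 99·108667944 + 14·768398401 = 21515704070.
Step 3: Verify x_5² - 50·y_5² = 23146276081390728245001 - 23146276081390728245000 = 1 (should be 1). ✓

(x_1, y_1) = (99, 14); (x_5, y_5) = (152139002499, 21515704070).


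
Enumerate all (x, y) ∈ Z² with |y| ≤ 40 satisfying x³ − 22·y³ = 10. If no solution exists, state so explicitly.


The equation is x³ - 22y³ = 10. For fixed y, x³ = 22·y³ + 10, so a solution requires the RHS to be a perfect cube.
Strategy: iterate y from -40 to 40, compute RHS = 22·y³ + 10, and check whether it is a (positive or negative) perfect cube.
Check small values of y:
  y = 0: RHS = 10 is not a perfect cube.
  y = 1: RHS = 32 is not a perfect cube.
  y = -1: RHS = -12 is not a perfect cube.
  y = 2: RHS = 186 is not a perfect cube.
  y = -2: RHS = -166 is not a perfect cube.
  y = 3: RHS = 604 is not a perfect cube.
  y = -3: RHS = -584 is not a perfect cube.
Continuing the search up to |y| = 40 finds no solutions either.
No (x, y) in the scanned range satisfies the equation.

No integer solutions with |y| ≤ 40.


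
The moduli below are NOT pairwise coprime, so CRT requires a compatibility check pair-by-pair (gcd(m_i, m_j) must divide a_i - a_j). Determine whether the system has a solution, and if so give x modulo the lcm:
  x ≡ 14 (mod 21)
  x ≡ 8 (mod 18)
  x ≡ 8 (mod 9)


Moduli 21, 18, 9 are not pairwise coprime, so CRT works modulo lcm(m_i) when all pairwise compatibility conditions hold.
Pairwise compatibility: gcd(m_i, m_j) must divide a_i - a_j for every pair.
Merge one congruence at a time:
  Start: x ≡ 14 (mod 21).
  Combine with x ≡ 8 (mod 18): gcd(21, 18) = 3; 8 - 14 = -6, which IS divisible by 3, so compatible.
    Write x = 14 + 21·t and substitute into x ≡ 8 (mod 18): 21·t ≡ 8 − 14 = -6 (mod 18).
    Divide the congruence (and modulus) by g = 3: 7·t ≡ -2 (mod 6).
    Reduce coefficients mod 6: 1·t ≡ 4 (mod 6).
    So t ≡ 4 (mod 6).
    Then x = 14 + 21·4 = 98, valid modulo lcm(21, 18) = 126: x ≡ 98 (mod 126).
  Combine with x ≡ 8 (mod 9): gcd(126, 9) = 9; 8 - 98 = -90, which IS divisible by 9, so compatible.
    Write x = 98 + 126·t and substitute into x ≡ 8 (mod 9): 126·t ≡ 8 − 98 = -90 (mod 9).
    Divide the congruence (and modulus) by g = 9: 14·t ≡ -10 (mod 1).
    Modulo 1 every t works; take t = 0.
    Then x = 98 + 126·0 = 98, valid modulo lcm(126, 9) = 126: x ≡ 98 (mod 126).
Verify: 98 mod 21 = 14, 98 mod 18 = 8, 98 mod 9 = 8.

x ≡ 98 (mod 126).


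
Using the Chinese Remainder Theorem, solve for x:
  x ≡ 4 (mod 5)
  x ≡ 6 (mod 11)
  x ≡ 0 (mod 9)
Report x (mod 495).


Moduli 5, 11, 9 are pairwise coprime; by CRT there is a unique solution modulo M = 5 · 11 · 9 = 495.
Solve pairwise, accumulating the modulus:
  Start with x ≡ 4 (mod 5).
  Combine with x ≡ 6 (mod 11): since gcd(5, 11) = 1, we get a unique residue mod 55.
    Write x = 4 + 5·t and substitute into x ≡ 6 (mod 11): 5·t ≡ 6 − 4 = 2 (mod 11).
    The inverse of 5 mod 11 is 9 (since 5·9 = 45 = 4·11 + 1), so t ≡ 9·2 = 18 ≡ 7 (mod 11).
    Then x = 4 + 5·7 = 39, valid modulo lcm(5, 11) = 55: x ≡ 39 (mod 55).
  Combine with x ≡ 0 (mod 9): since gcd(55, 9) = 1, we get a unique residue mod 495.
    Write x = 39 + 55·t and substitute into x ≡ 0 (mod 9): 55·t ≡ 0 − 39 = -39 (mod 9).
    Reduce coefficients mod 9: 1·t ≡ 6 (mod 9).
    So t ≡ 6 (mod 9).
    Then x = 39 + 55·6 = 369, valid modulo lcm(55, 9) = 495: x ≡ 369 (mod 495).
Verify: 369 mod 5 = 4 ✓, 369 mod 11 = 6 ✓, 369 mod 9 = 0 ✓.

x ≡ 369 (mod 495).


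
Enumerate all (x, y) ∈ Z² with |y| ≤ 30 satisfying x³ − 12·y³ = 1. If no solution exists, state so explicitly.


The equation is x³ - 12y³ = 1. For fixed y, x³ = 12·y³ + 1, so a solution requires the RHS to be a perfect cube.
Strategy: iterate y from -30 to 30, compute RHS = 12·y³ + 1, and check whether it is a (positive or negative) perfect cube.
Check small values of y:
  y = 0: RHS = 1 = (1)³ ⇒ x = 1 works.
  y = 1: RHS = 13 is not a perfect cube.
  y = -1: RHS = -11 is not a perfect cube.
  y = 2: RHS = 97 is not a perfect cube.
  y = -2: RHS = -95 is not a perfect cube.
  y = 3: RHS = 325 is not a perfect cube.
  y = -3: RHS = -323 is not a perfect cube.
Continuing the search up to |y| = 30 finds no further solutions beyond those listed.
Collected solutions: (1, 0).

Solutions (with |y| ≤ 30): (1, 0).


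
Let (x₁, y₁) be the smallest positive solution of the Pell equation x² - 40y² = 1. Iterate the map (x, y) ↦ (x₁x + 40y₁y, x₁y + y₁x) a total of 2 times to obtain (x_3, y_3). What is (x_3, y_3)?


Step 1: Find the fundamental solution (x₁, y₁) of x² - 40y² = 1.
  Expand √40 as a continued fraction. a₀ = ⌊√40⌋ = 6; iterate m_{k+1} = d_k·a_k − m_k, d_{k+1} = (40 − m_{k+1}²)/d_k, a_{k+1} = ⌊(a₀ + m_{k+1})/d_{k+1}⌋ (starting m₀ = 0, d₀ = 1), with convergents p_k = a_k·p_{k-1} + p_{k-2}, q_k = a_k·q_{k-1} + q_{k-2} (p₋₁ = 1, q₋₁ = 0):
  k = 0: a₀ = 6; p₀/q₀ = 6/1; p₀² − 40·q₀² = 36 − 40 = -4.
  k = 1: m = 6, d = 4, a = ⌊(6 + 6)/4⌋ = 3; p/q = (3·6 + 1)/(3·1 + 0) = 19/3; p² − 40·q² = 361 − 360 = 1.
  The first convergent with p² − 40·q² = 1 gives the fundamental solution (x₁, y₁) = (19, 3).
Step 2: Apply the recurrence (x_{n+1}, y_{n+1}) = (x₁x_n + 40y₁y_n, x₁y_n + y₁x_n) repeatedly.
  From (x_1, y_1) = (19, 3): x_2 = 19·19 + 40·3·3 = 721; y_2 = 19·3 + 3·19 = 114.
  From (x_2, y_2) = (721, 114): x_3 = 19·721 + 40·3·114 = 27379; y_3 = 19·114 + 3·721 = 4329.
Step 3: Verify x_3² - 40·y_3² = 749609641 - 749609640 = 1 (should be 1). ✓

(x_1, y_1) = (19, 3); (x_3, y_3) = (27379, 4329).


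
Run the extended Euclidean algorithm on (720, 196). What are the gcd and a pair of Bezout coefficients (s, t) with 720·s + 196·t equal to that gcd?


Euclidean algorithm on (720, 196) — divide until remainder is 0:
  720 = 3 · 196 + 132
  196 = 1 · 132 + 64
  132 = 2 · 64 + 4
  64 = 16 · 4 + 0
gcd(720, 196) = 4.
Track Bezout coefficients alongside the remainders: start with r₀ = 720 = a·1 + b·0 (s = 1, t = 0) and r₁ = 196 = a·0 + b·1 (s = 0, t = 1); each new remainder r_{k+1} = r_{k-1} − q_k·r_k inherits s_{k+1} = s_{k-1} − q_k·s_k, t_{k+1} = t_{k-1} − q_k·t_k, so r_k = a·s_k + b·t_k at every step:
  q = 3: r = 132, s = 1 − 3·0 = 1, t = 0 − 3·1 = -3  (check: 720·1 + 196·(-3) = 132)
  q = 1: r = 64, s = 0 − 1·1 = -1, t = 1 − 1·(-3) = 4  (check: 720·(-1) + 196·4 = 64)
  q = 2: r = 4, s = 1 − 2·(-1) = 3, t = -3 − 2·4 = -11  (check: 720·3 + 196·(-11) = 4)
The row with r = 4 (the gcd) gives the Bezout coefficients s = 3, t = -11.
Result: 720 · (3) + 196 · (-11) = 4.

gcd(720, 196) = 4; s = 3, t = -11 (check: 720·3 + 196·(-11) = 4).


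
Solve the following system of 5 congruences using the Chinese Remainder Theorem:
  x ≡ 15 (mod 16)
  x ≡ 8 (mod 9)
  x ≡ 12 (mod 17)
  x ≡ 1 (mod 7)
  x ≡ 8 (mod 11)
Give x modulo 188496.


Product of moduli M = 16 · 9 · 17 · 7 · 11 = 188496.
Merge one congruence at a time:
  Start: x ≡ 15 (mod 16).
  Combine with x ≡ 8 (mod 9); new modulus lcm = 144.
    Write x = 15 + 16·t and substitute into x ≡ 8 (mod 9): 16·t ≡ 8 − 15 = -7 (mod 9).
    Reduce coefficients mod 9: 7·t ≡ 2 (mod 9).
    The inverse of 7 mod 9 is 4 (since 7·4 = 28 = 3·9 + 1), so t ≡ 4·2 = 8 ≡ 8 (mod 9).
    Then x = 15 + 16·8 = 143, valid modulo lcm(16, 9) = 144: x ≡ 143 (mod 144).
  Combine with x ≡ 12 (mod 17); new modulus lcm = 2448.
    Write x = 143 + 144·t and substitute into x ≡ 12 (mod 17): 144·t ≡ 12 − 143 = -131 (mod 17).
    Reduce coefficients mod 17: 8·t ≡ 5 (mod 17).
    The inverse of 8 mod 17 is 15 (since 8·15 = 120 = 7·17 + 1), so t ≡ 15·5 = 75 ≡ 7 (mod 17).
    Then x = 143 + 144·7 = 1151, valid modulo lcm(144, 17) = 2448: x ≡ 1151 (mod 2448).
  Combine with x ≡ 1 (mod 7); new modulus lcm = 17136.
    Write x = 1151 + 2448·t and substitute into x ≡ 1 (mod 7): 2448·t ≡ 1 − 1151 = -1150 (mod 7).
    Reduce coefficients mod 7: 5·t ≡ 5 (mod 7).
    The inverse of 5 mod 7 is 3 (since 5·3 = 15 = 2·7 + 1), so t ≡ 3·5 = 15 ≡ 1 (mod 7).
    Then x = 1151 + 2448·1 = 3599, valid modulo lcm(2448, 7) = 17136: x ≡ 3599 (mod 17136).
  Combine with x ≡ 8 (mod 11); new modulus lcm = 188496.
    Write x = 3599 + 17136·t and substitute into x ≡ 8 (mod 11): 17136·t ≡ 8 − 3599 = -3591 (mod 11).
    Reduce coefficients mod 11: 9·t ≡ 6 (mod 11).
    The inverse of 9 mod 11 is 5 (since 9·5 = 45 = 4·11 + 1), so t ≡ 5·6 = 30 ≡ 8 (mod 11).
    Then x = 3599 + 17136·8 = 140687, valid modulo lcm(17136, 11) = 188496: x ≡ 140687 (mod 188496).
Verify against each original: 140687 mod 16 = 15, 140687 mod 9 = 8, 140687 mod 17 = 12, 140687 mod 7 = 1, 140687 mod 11 = 8.

x ≡ 140687 (mod 188496).


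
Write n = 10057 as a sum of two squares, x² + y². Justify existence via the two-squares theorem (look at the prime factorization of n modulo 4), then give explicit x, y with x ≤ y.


Step 1: Factor n = 10057 = 89 · 113.
Step 2: Check the mod-4 condition on each prime factor: 89 ≡ 1 (mod 4), exponent 1; 113 ≡ 1 (mod 4), exponent 1.
All primes ≡ 3 (mod 4) appear to even exponent (or don't appear), so by the two-squares theorem n IS expressible as a sum of two squares.
Step 3: Build a representation. Here n = 89 · 113 is a product of primes ≡ 1 (mod 4). Each prime p ≡ 1 (mod 4) is itself a sum of two squares; find a² by testing p − a² for a perfect square:
  89: 89 − 1² = 88, 89 − 2² = 85, 89 − 3² = 80, 89 − 4² = 73, 89 − 5² = 64 = 8² ⇒ 89 = 5² + 8².
  113: 113 − 1² = 112, 113 − 2² = 109, 113 − 3² = 104, 113 − 4² = 97, 113 − 5² = 88, 113 − 6² = 77, 113 − 7² = 64 = 8² ⇒ 113 = 7² + 8².
  Combine using the Brahmagupta–Fibonacci identity (a² + b²)(c² + d²) = (ac − bd)² + (ad + bc)² = (ac + bd)² + (ad − bc)²:
  89 · 113 = 10057: from (5² + 8²)(7² + 8²), take (5·7 − 8·8, 5·8 + 8·7) = (35 − 64, 40 + 56) = (-29, 96); dropping signs (only squares matter) gives (29, 96); check 29² + 96² = 841 + 9216 = 10057 ✓.
Step 4: Order so x ≤ y and verify: 29² + 96² = 841 + 9216 = 10057 = n. ✓

n = 10057 = 29² + 96² (one valid representation with x ≤ y).


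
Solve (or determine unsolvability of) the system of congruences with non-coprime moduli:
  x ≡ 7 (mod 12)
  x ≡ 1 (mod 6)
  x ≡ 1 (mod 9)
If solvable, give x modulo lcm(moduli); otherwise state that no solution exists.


Moduli 12, 6, 9 are not pairwise coprime, so CRT works modulo lcm(m_i) when all pairwise compatibility conditions hold.
Pairwise compatibility: gcd(m_i, m_j) must divide a_i - a_j for every pair.
Merge one congruence at a time:
  Start: x ≡ 7 (mod 12).
  Combine with x ≡ 1 (mod 6): gcd(12, 6) = 6; 1 - 7 = -6, which IS divisible by 6, so compatible.
    Write x = 7 + 12·t and substitute into x ≡ 1 (mod 6): 12·t ≡ 1 − 7 = -6 (mod 6).
    Divide the congruence (and modulus) by g = 6: 2·t ≡ -1 (mod 1).
    Modulo 1 every t works; take t = 0.
    Then x = 7 + 12·0 = 7, valid modulo lcm(12, 6) = 12: x ≡ 7 (mod 12).
  Combine with x ≡ 1 (mod 9): gcd(12, 9) = 3; 1 - 7 = -6, which IS divisible by 3, so compatible.
    Write x = 7 + 12·t and substitute into x ≡ 1 (mod 9): 12·t ≡ 1 − 7 = -6 (mod 9).
    Divide the congruence (and modulus) by g = 3: 4·t ≡ -2 (mod 3).
    Reduce coefficients mod 3: 1·t ≡ 1 (mod 3).
    So t ≡ 1 (mod 3).
    Then x = 7 + 12·1 = 19, valid modulo lcm(12, 9) = 36: x ≡ 19 (mod 36).
Verify: 19 mod 12 = 7, 19 mod 6 = 1, 19 mod 9 = 1.

x ≡ 19 (mod 36).


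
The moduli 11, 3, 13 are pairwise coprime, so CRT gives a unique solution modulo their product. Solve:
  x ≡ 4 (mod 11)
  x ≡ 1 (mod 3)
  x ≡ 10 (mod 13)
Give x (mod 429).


Moduli 11, 3, 13 are pairwise coprime; by CRT there is a unique solution modulo M = 11 · 3 · 13 = 429.
Solve pairwise, accumulating the modulus:
  Start with x ≡ 4 (mod 11).
  Combine with x ≡ 1 (mod 3): since gcd(11, 3) = 1, we get a unique residue mod 33.
    Write x = 4 + 11·t and substitute into x ≡ 1 (mod 3): 11·t ≡ 1 − 4 = -3 (mod 3).
    Reduce coefficients mod 3: 2·t ≡ 0 (mod 3).
    The inverse of 2 mod 3 is 2 (since 2·2 = 4 = 1·3 + 1), so t ≡ 2·0 = 0 ≡ 0 (mod 3).
    Then x = 4 + 11·0 = 4, valid modulo lcm(11, 3) = 33: x ≡ 4 (mod 33).
  Combine with x ≡ 10 (mod 13): since gcd(33, 13) = 1, we get a unique residue mod 429.
    Write x = 4 + 33·t and substitute into x ≡ 10 (mod 13): 33·t ≡ 10 − 4 = 6 (mod 13).
    Reduce coefficients mod 13: 7·t ≡ 6 (mod 13).
    The inverse of 7 mod 13 is 2 (since 7·2 = 14 = 1·13 + 1), so t ≡ 2·6 = 12 ≡ 12 (mod 13).
    Then x = 4 + 33·12 = 400, valid modulo lcm(33, 13) = 429: x ≡ 400 (mod 429).
Verify: 400 mod 11 = 4 ✓, 400 mod 3 = 1 ✓, 400 mod 13 = 10 ✓.

x ≡ 400 (mod 429).


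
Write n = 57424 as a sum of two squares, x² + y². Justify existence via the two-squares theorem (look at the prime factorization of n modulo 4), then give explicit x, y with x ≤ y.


Step 1: Factor n = 57424 = 2^4 · 37 · 97.
Step 2: Check the mod-4 condition on each prime factor: 2 = 2 (special); 37 ≡ 1 (mod 4), exponent 1; 97 ≡ 1 (mod 4), exponent 1.
All primes ≡ 3 (mod 4) appear to even exponent (or don't appear), so by the two-squares theorem n IS expressible as a sum of two squares.
Step 3: Build a representation. Group n = k² · m with k = 4 and m = 37 · 97 = 3589 (a product of primes ≡ 1 (mod 4)); a representation of m scales to one of n via (k·x)² + (k·y)² = k²(x² + y²). Each prime p ≡ 1 (mod 4) is itself a sum of two squares; find a² by testing p − a² for a perfect square:
  37: 37 − 1² = 36 = 6² ⇒ 37 = 1² + 6².
  97: 97 − 1² = 96, 97 − 2² = 93, 97 − 3² = 88, 97 − 4² = 81 = 9² ⇒ 97 = 4² + 9².
  Combine using the Brahmagupta–Fibonacci identity (a² + b²)(c² + d²) = (ac − bd)² + (ad + bc)² = (ac + bd)² + (ad − bc)²:
  37 · 97 = 3589: from (1² + 6²)(4² + 9²), take (1·4 − 6·9, 1·9 + 6·4) = (4 − 54, 9 + 24) = (-50, 33); dropping signs (only squares matter) gives (50, 33); check 50² + 33² = 2500 + 1089 = 3589 ✓.
  Scale by k = 4: (4·50, 4·33) = (200, 132).
Step 4: Order so x ≤ y and verify: 132² + 200² = 17424 + 40000 = 57424 = n. ✓

n = 57424 = 132² + 200² (one valid representation with x ≤ y).


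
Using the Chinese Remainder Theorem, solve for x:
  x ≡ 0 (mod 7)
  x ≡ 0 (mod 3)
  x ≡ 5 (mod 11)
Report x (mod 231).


Moduli 7, 3, 11 are pairwise coprime; by CRT there is a unique solution modulo M = 7 · 3 · 11 = 231.
Solve pairwise, accumulating the modulus:
  Start with x ≡ 0 (mod 7).
  Combine with x ≡ 0 (mod 3): since gcd(7, 3) = 1, we get a unique residue mod 21.
    Write x = 0 + 7·t and substitute into x ≡ 0 (mod 3): 7·t ≡ 0 − 0 = 0 (mod 3).
    Reduce coefficients mod 3: 1·t ≡ 0 (mod 3).
    So t ≡ 0 (mod 3).
    Then x = 0 + 7·0 = 0, valid modulo lcm(7, 3) = 21: x ≡ 0 (mod 21).
  Combine with x ≡ 5 (mod 11): since gcd(21, 11) = 1, we get a unique residue mod 231.
    Write x = 0 + 21·t and substitute into x ≡ 5 (mod 11): 21·t ≡ 5 − 0 = 5 (mod 11).
    Reduce coefficients mod 11: 10·t ≡ 5 (mod 11).
    The inverse of 10 mod 11 is 10 (since 10·10 = 100 = 9·11 + 1), so t ≡ 10·5 = 50 ≡ 6 (mod 11).
    Then x = 0 + 21·6 = 126, valid modulo lcm(21, 11) = 231: x ≡ 126 (mod 231).
Verify: 126 mod 7 = 0 ✓, 126 mod 3 = 0 ✓, 126 mod 11 = 5 ✓.

x ≡ 126 (mod 231).


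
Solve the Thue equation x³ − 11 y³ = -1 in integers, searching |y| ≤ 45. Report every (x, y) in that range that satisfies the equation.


The equation is x³ - 11y³ = -1. For fixed y, x³ = 11·y³ − 1, so a solution requires the RHS to be a perfect cube.
Strategy: iterate y from -45 to 45, compute RHS = 11·y³ − 1, and check whether it is a (positive or negative) perfect cube.
Check small values of y:
  y = 0: RHS = -1 = (-1)³ ⇒ x = -1 works.
  y = 1: RHS = 10 is not a perfect cube.
  y = -1: RHS = -12 is not a perfect cube.
  y = 2: RHS = 87 is not a perfect cube.
  y = -2: RHS = -89 is not a perfect cube.
  y = 3: RHS = 296 is not a perfect cube.
  y = -3: RHS = -298 is not a perfect cube.
Continuing the search up to |y| = 45 finds no further solutions beyond those listed.
Collected solutions: (-1, 0).

Solutions (with |y| ≤ 45): (-1, 0).


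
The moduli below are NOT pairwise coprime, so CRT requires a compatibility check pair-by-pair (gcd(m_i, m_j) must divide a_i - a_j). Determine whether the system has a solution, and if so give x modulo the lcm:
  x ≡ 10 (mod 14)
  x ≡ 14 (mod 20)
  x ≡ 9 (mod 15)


Moduli 14, 20, 15 are not pairwise coprime, so CRT works modulo lcm(m_i) when all pairwise compatibility conditions hold.
Pairwise compatibility: gcd(m_i, m_j) must divide a_i - a_j for every pair.
Merge one congruence at a time:
  Start: x ≡ 10 (mod 14).
  Combine with x ≡ 14 (mod 20): gcd(14, 20) = 2; 14 - 10 = 4, which IS divisible by 2, so compatible.
    Write x = 10 + 14·t and substitute into x ≡ 14 (mod 20): 14·t ≡ 14 − 10 = 4 (mod 20).
    Divide the congruence (and modulus) by g = 2: 7·t ≡ 2 (mod 10).
    The inverse of 7 mod 10 is 3 (since 7·3 = 21 = 2·10 + 1), so t ≡ 3·2 = 6 ≡ 6 (mod 10).
    Then x = 10 + 14·6 = 94, valid modulo lcm(14, 20) = 140: x ≡ 94 (mod 140).
  Combine with x ≡ 9 (mod 15): gcd(140, 15) = 5; 9 - 94 = -85, which IS divisible by 5, so compatible.
    Write x = 94 + 140·t and substitute into x ≡ 9 (mod 15): 140·t ≡ 9 − 94 = -85 (mod 15).
    Divide the congruence (and modulus) by g = 5: 28·t ≡ -17 (mod 3).
    Reduce coefficients mod 3: 1·t ≡ 1 (mod 3).
    So t ≡ 1 (mod 3).
    Then x = 94 + 140·1 = 234, valid modulo lcm(140, 15) = 420: x ≡ 234 (mod 420).
Verify: 234 mod 14 = 10, 234 mod 20 = 14, 234 mod 15 = 9.

x ≡ 234 (mod 420).
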